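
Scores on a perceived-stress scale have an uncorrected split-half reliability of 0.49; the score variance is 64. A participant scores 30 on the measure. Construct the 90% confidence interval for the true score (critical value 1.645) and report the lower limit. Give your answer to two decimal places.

22.30

SD = √64 ≈ 8.0000
Full-length reliability (Spearman-Brown) = 2(0.49)/(1+0.49) ≈ 0.6577
SEM = 8.0000 × √(1 − 0.6577) = 8.0000 × √0.3423 ≈ 8.0000 × 0.5850 ≈ 4.6804
Half-width = 1.645×4.6804 ≈ 7.6992
Lower limit = 30 − 7.6992 ≈ 22.3008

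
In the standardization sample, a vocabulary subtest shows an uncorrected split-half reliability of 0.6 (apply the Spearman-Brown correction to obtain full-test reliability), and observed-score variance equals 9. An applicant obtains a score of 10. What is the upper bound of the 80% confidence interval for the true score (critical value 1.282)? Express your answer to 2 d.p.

11.92

σ = 9^(1/2) = 3.0000
Full-length reliability (Spearman-Brown) = 2(0.6)/(1+0.6) ≃ 0.7500
SEM = 3.0000 * √(1 − 0.7500) = 3.0000 * √0.2500 ≃ 3.0000 * 0.5000 ≃ 1.5000
1.282 * SEM ≃ 1.9230
Upper limit = 10 + 1.9230 ≃ 11.9230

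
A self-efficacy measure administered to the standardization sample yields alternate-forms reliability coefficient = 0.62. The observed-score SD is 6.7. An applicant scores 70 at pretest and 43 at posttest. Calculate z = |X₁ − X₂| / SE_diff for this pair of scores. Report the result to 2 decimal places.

SEM = 6.7000 * √(1 − 0.6200) = 6.7000 * √0.3800 ≈ 6.7000 * 0.6164 ≈ 4.1302
SE_diff = SEM * √2 ≈ 4.1302 * 1.4142 ≈ 5.8409
z = |70 − 43| / 5.8409 = 27 / 5.8409 ≈ 4.6226

4.62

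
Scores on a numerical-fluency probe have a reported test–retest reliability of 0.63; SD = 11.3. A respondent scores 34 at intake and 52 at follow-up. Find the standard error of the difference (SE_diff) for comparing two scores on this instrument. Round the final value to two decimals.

SEM = 11.3000*√(1 − 0.6300) ≈ 6.8735
SE_diff = SEM * √2 ≈ 6.8735 * 1.4142 ≈ 9.7206

9.72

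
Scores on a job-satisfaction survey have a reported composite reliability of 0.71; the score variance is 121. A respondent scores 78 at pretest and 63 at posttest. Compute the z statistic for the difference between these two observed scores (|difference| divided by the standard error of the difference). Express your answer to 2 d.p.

SD = √121 ≈ 11.0000
SEM = 11.0000*√(1 − 0.7100) ≈ 5.9237
SE_diff = √2 * SEM ≈ 8.3774
z = |78 − 63| / 8.3774 = 15 / 8.3774 ≈ 1.7905

1.79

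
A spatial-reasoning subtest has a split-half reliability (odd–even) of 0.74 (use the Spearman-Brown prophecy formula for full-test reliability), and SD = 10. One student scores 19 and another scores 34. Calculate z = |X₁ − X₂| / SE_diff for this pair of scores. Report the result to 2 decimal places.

Full-length reliability (Spearman-Brown) = 2(0.74)/(1+0.74) ≈ 0.851
The standard error of measurement is 10.000×√(1 − 0.851) ≈ 10.000×0.387 ≈ 3.866.
SE_diff = √2 × SEM ≈ 5.467
z = 15 / 5.467 ≈ 2.744

2.74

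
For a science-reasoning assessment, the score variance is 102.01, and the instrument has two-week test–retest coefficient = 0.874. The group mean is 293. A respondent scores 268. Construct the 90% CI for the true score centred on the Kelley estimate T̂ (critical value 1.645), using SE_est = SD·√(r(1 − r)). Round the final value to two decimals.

σ = 102.01^(1/2) = 10.100
T̂ = 0.874(268) + 0.126(293) ≃ 271.150
SE_est = 10.100·√(0.874·0.126) ≃ 3.352
CI = 271.150 ± 1.645 · 3.352 → [265.636, 276.664]

[265.64, 276.66]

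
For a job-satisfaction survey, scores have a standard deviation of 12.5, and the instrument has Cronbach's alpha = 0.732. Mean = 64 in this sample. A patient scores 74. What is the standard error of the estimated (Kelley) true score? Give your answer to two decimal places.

SE_est = SD × √(r(1 − r)) = 12.500 × √0.196 ≈ 12.500 × 0.443 ≈ 5.536

5.54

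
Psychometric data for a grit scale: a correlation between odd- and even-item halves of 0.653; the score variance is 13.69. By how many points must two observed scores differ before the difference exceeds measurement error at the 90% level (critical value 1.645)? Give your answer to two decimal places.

3.94

σ = 13.69^(1/2) = 3.7000
Full-length reliability (Spearman-Brown) = 2(0.653)/(1+0.653) ≈ 0.7901
SEM = 3.7000 · √(1 − 0.7901) = 3.7000 · √0.2099 ≈ 3.7000 · 0.4582 ≈ 1.6952
Standard error of the difference = 1.6952·√2 ≈ 2.3974
Minimum reliable difference = 1.645 · SE_diff ≈ 1.645 · 2.3974 ≈ 3.9438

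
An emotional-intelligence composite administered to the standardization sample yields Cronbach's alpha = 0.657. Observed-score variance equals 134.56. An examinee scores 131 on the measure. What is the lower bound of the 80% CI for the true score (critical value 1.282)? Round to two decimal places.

σ = 134.56^(1/2) = 11.6000
SEM = 11.6000 * √(1 − 0.6570) = 11.6000 * √0.3430 ≈ 11.6000 * 0.5857 ≈ 6.7937
Half-width = 1.282*6.7937 ≈ 8.7095
Lower limit = 131 − 8.7095 ≈ 122.2905

122.29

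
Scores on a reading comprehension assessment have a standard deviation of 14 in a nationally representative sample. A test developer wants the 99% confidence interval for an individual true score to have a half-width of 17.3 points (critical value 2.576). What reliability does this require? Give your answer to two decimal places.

0.77

Required SEM = 17.3 / 2.576 ≈ 6.716
Required reliability = 1 − (SEM/SD)² = 1 − 0.230 ≈ 0.770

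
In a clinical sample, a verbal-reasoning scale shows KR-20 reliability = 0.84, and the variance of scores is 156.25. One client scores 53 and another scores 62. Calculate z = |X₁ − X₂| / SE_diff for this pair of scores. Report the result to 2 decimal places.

σ = 156.25^(1/2) = 12.500
SEM = 12.500*√(1 − 0.840) ≈ 5.000
SE_diff = √2 * SEM ≈ 7.071
z = 9 / 7.071 ≈ 1.273

1.27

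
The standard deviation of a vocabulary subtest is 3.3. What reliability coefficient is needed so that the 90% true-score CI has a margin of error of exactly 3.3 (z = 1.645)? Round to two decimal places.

0.63

SEM needed = half-width / z = 3.3/1.645 ≈ 2.00608
r = 1 − (2.00608/3.3)² ≈ 1 − 0.36955 ≈ 0.63045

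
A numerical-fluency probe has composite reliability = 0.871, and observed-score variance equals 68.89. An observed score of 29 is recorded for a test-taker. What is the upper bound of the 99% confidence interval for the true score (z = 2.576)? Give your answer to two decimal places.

36.68

SD = √68.89 ≈ 8.3000
The standard error of measurement is 8.3000*√(1 − 0.8710) ≈ 8.3000*0.3592 ≈ 2.9811.
Half-width = 2.576*2.9811 ≈ 7.6792
Upper bound: 29 + 7.6792 = 36.6792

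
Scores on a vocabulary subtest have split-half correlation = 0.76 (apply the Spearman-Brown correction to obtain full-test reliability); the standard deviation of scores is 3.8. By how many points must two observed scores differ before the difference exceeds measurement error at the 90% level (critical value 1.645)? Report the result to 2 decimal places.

Spearman-Brown: r = 2(0.76) / (1 + 0.76) = 1.5200 / 1.7600 ≃ 0.8636
SEM = 3.8000 · √(1 − 0.8636) = 3.8000 · √0.1364 ≃ 3.8000 · 0.3693 ≃ 1.4032
SE_diff = √2 · SEM ≃ 1.9845
Smallest detectable difference = 1.645·1.9845 ≃ 3.2645

3.26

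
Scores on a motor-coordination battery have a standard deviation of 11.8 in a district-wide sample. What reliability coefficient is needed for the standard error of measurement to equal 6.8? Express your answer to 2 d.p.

r = 1 − (SEM / SD)² = 1 − (6.8000 / 11.8)² ≈ 1 − 0.3321 ≈ 0.6679

0.67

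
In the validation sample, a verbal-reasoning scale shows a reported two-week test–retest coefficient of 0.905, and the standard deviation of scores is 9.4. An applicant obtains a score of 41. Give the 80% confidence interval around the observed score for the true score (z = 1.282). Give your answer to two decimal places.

SEM = 9.4000 · √(1 − 0.9050) = 9.4000 · √0.0950 ≃ 9.4000 · 0.3082 ≃ 2.8973
Half-width = 1.282·2.8973 ≃ 3.7143
Interval: (37.2857, 44.7143)

[37.29, 44.71]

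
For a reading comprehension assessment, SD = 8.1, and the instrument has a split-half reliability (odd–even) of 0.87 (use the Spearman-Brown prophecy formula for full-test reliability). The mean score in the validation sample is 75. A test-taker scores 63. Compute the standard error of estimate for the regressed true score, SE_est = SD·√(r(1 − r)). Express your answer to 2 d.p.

2.06

Full-length reliability (Spearman-Brown) = 2(0.87)/(1+0.87) ≈ 0.93048
SE_est = SD * √(r(1 − r)) = 8.10000 * √0.06469 ≈ 8.10000 * 0.25433 ≈ 2.06011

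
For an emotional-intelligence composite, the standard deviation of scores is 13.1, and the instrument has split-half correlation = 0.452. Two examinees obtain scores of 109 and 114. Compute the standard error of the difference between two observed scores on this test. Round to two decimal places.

Spearman-Brown: r = 2(0.452) / (1 + 0.452) = 0.904 / 1.452 ≈ 0.623
SEM = 13.100 · √(1 − 0.623) = 13.100 · √0.377 ≈ 13.100 · 0.614 ≈ 8.048
SE_diff = SEM · √2 ≈ 8.048 · 1.414 ≈ 11.381

11.38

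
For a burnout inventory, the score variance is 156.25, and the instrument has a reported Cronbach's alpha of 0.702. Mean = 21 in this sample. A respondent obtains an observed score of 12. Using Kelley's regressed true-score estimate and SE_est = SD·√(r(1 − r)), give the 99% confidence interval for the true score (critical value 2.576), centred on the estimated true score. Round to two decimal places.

SD = √156.25 ≈ 12.5000
Estimated true score = 0.7020·12 + (1 − 0.7020)·21 ≈ 14.6820
SE_est = 12.5000·√[r(1 − r)] ≈ 5.7172
CI = 14.6820 ± 2.576 · 5.7172 → [-0.0456, 29.4096]

[-0.05, 29.41]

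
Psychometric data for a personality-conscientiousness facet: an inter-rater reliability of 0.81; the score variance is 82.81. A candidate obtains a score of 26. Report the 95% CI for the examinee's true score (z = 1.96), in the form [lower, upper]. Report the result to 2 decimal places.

[18.23, 33.77]

σ = 82.81^(1/2) = 9.1000
SEM = 9.1000 × √(1 − 0.8100) = 9.1000 × √0.1900 ≈ 9.1000 × 0.4359 ≈ 3.9666
1.96 × SEM ≈ 7.7745
95% CI: 26 ± 7.7745 = [18.2255, 33.7745]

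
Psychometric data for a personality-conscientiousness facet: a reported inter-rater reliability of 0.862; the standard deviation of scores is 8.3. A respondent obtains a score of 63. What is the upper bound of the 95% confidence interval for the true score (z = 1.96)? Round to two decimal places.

69.04

SEM = 8.300 × √(1 − 0.862) = 8.300 × √0.138 ≈ 8.300 × 0.371 ≈ 3.083
Half-width = 1.96×3.083 ≈ 6.043
Upper limit = 63 + 6.043 ≈ 69.043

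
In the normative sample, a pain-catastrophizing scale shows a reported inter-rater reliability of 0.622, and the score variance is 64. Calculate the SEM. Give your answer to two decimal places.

4.92

σ = 64^(1/2) = 8.000
SEM = 8.000 * √(1 − 0.622) = 8.000 * √0.378 ≈ 8.000 * 0.615 ≈ 4.919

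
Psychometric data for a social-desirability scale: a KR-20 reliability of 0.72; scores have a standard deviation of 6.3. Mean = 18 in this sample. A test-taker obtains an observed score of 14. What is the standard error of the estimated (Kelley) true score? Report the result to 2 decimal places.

SE_est = SD × √(r(1 − r)) = 6.3000 × √0.2016 ≈ 6.3000 × 0.4490 ≈ 2.8287

2.83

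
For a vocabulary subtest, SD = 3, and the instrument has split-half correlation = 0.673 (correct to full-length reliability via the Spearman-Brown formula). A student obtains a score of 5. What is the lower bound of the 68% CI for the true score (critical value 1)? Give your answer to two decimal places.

3.67

Spearman-Brown: r = 2(0.673) / (1 + 0.673) = 1.346 / 1.673 ≈ 0.805
The standard error of measurement is 3.000×√(1 − 0.805) ≈ 3.000×0.442 ≈ 1.326.
Half-width = 1×1.326 ≈ 1.326
Lower limit = 5 − 1.326 ≈ 3.674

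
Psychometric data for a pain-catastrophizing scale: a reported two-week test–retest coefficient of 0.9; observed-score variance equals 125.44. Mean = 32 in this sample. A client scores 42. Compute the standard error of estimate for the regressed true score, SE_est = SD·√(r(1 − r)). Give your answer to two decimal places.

3.36

σ = 125.44^(1/2) = 11.2000
SE_est = 11.2000·√(0.9000·0.1000) ≈ 3.3600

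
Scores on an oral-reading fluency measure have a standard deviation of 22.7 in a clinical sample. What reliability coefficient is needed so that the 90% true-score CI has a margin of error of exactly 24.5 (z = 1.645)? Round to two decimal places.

SEM needed = half-width / z = 24.5/1.645 ≈ 14.8936
r = 1 − (SEM / SD)² = 1 − (14.8936 / 22.7)² ≈ 1 − 0.4305 ≈ 0.5695

0.57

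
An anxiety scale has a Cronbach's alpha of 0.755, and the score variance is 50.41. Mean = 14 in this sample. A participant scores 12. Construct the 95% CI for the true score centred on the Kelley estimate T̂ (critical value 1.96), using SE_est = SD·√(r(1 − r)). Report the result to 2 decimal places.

SD = √50.41 ≈ 7.1000
T̂ = 0.7550(12) + 0.2450(14) ≈ 12.4900
SE_est = 7.1000*√(0.7550*0.2450) ≈ 3.0536
CI = 12.4900 ± 1.96 * 3.0536 → [6.5049, 18.4751]

[6.50, 18.48]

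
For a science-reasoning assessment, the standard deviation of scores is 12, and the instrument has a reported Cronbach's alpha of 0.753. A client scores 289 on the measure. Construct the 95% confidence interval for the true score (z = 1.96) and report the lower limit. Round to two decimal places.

SEM = 12.0000 × √(1 − 0.7530) = 12.0000 × √0.2470 ≈ 12.0000 × 0.4970 ≈ 5.9639
1.96 × SEM ≈ 11.6892
Lower bound: 289 − 11.6892 = 277.3108

277.31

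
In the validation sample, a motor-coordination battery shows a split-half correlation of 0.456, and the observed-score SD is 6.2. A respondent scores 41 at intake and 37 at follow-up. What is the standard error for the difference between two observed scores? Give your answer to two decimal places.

Spearman-Brown: r = 2(0.456) / (1 + 0.456) = 0.9120 / 1.4560 ≈ 0.6264
SEM = 6.2000·√(1 − 0.6264) ≈ 3.7897
Standard error of the difference = 3.7897·√2 ≈ 5.3595

5.36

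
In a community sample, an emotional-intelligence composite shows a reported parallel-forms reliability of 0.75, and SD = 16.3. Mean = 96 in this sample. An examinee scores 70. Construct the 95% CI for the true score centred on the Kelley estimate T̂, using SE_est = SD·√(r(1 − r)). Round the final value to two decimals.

[62.67, 90.33]

Estimated true score = 0.7500·70 + (1 − 0.7500)·96 ≈ 76.5000
SE_est = SD · √(r(1 − r)) = 16.3000 · √0.1875 ≈ 16.3000 · 0.4330 ≈ 7.0581
95% CI: 76.5000 ± 13.8339 ≈ (62.6661, 90.3339)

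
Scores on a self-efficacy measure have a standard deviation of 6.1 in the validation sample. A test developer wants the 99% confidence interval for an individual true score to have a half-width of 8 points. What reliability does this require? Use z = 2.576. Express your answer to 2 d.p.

0.74

Required SEM = 8 / 2.576 ≈ 3.1056
r = 1 − (SEM / SD)² = 1 − (3.1056 / 6.1)² ≈ 1 − 0.2592 ≈ 0.7408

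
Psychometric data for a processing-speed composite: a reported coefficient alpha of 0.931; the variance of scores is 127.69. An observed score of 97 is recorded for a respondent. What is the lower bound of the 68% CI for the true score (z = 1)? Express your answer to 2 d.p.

94.03

σ = 127.69^(1/2) = 11.3000
The standard error of measurement is 11.3000×√(1 − 0.9310) ≃ 11.3000×0.2627 ≃ 2.9683.
Half-width = 1×2.9683 ≃ 2.9683
Lower limit = 97 − 2.9683 ≃ 94.0317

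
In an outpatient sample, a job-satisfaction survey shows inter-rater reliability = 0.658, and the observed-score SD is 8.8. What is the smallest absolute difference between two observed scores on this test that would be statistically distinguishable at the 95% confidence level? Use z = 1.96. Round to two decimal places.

The standard error of measurement is 8.80000×√(1 − 0.65800) ≈ 8.80000×0.58481 ≈ 5.14631.
SE_diff = SEM × √2 ≈ 5.14631 × 1.41421 ≈ 7.27798
Minimum reliable difference = 1.96 × SE_diff ≈ 1.96 × 7.27798 ≈ 14.26484

14.26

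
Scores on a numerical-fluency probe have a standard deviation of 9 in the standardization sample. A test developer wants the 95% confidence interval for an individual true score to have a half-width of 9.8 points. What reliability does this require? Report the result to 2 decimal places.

0.69

SEM needed = half-width / z = 9.8/1.96 ≃ 5.000
r = 1 − (SEM / SD)² = 1 − (5.000 / 9)² ≃ 1 − 0.309 ≃ 0.691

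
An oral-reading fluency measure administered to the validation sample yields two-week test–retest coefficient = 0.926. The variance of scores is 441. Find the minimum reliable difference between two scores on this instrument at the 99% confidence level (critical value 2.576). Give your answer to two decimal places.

20.81

σ = 441^(1/2) = 21.000
SEM = 21.000 × √(1 − 0.926) = 21.000 × √0.074 ≈ 21.000 × 0.272 ≈ 5.713
SE_diff = √2 × SEM ≈ 8.079
Minimum reliable difference = 2.576 × SE_diff ≈ 2.576 × 8.079 ≈ 20.811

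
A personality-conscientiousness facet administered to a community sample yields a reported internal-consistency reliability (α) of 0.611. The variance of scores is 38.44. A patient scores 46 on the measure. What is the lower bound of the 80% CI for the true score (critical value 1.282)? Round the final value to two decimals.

41.04

SD = √38.44 ≈ 6.20000
SEM = 6.20000·√(1 − 0.61100) ≈ 3.86693
Half-width = 1.282·3.86693 ≈ 4.95741
Lower bound: 46 − 4.95741 = 41.04259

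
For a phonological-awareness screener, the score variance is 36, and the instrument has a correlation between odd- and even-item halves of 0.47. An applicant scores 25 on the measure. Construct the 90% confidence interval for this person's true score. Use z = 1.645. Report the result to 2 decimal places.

SD = √36 = 6.000
Spearman-Brown: r = 2(0.47) / (1 + 0.47) = 0.940 / 1.470 ≈ 0.639
SEM = 6.000·√(1 − 0.639) ≈ 3.603
1.645 · SEM ≈ 5.926
Interval: (19.074, 30.926)

[19.07, 30.93]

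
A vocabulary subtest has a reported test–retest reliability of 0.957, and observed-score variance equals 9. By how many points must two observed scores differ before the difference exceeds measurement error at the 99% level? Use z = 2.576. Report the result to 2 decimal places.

σ = 9^(1/2) = 3.0000
The standard error of measurement is 3.0000·√(1 − 0.9570) ≈ 3.0000·0.2074 ≈ 0.6221.
SE_diff = √2 · SEM ≈ 0.8798
Minimum reliable difference = 2.576 · SE_diff ≈ 2.576 · 0.8798 ≈ 2.2663

2.27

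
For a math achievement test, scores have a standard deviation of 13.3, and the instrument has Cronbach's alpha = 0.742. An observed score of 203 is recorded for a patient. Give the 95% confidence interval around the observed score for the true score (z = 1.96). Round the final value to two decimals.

[189.76, 216.24]

The standard error of measurement is 13.3000*√(1 − 0.7420) ≈ 13.3000*0.5079 ≈ 6.7556.
Margin = 1.96 * 6.7556 ≈ 13.2409
Interval: (189.7591, 216.2409)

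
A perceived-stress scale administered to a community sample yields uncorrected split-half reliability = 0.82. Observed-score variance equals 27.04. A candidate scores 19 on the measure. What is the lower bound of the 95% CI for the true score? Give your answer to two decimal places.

15.79

σ = 27.04^(1/2) = 5.20000
Spearman-Brown: r = 2(0.82) / (1 + 0.82) = 1.64000 / 1.82000 ≈ 0.90110
SEM = 5.20000 * √(1 − 0.90110) = 5.20000 * √0.09890 ≈ 5.20000 * 0.31449 ≈ 1.63532
Half-width = 1.96*1.63532 ≈ 3.20524
Lower limit = 19 − 3.20524 ≈ 15.79476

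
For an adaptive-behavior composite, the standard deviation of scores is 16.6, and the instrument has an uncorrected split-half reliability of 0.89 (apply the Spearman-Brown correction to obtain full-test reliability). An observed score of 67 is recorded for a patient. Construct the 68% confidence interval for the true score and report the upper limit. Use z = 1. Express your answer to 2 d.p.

r_full = 2·0.89 / (1 + 0.89) ≈ 0.9418
The standard error of measurement is 16.6000×√(1 − 0.9418) ≈ 16.6000×0.2412 ≈ 4.0047.
Half-width = 1×4.0047 ≈ 4.0047
Upper bound: 67 + 4.0047 = 71.0047

71.00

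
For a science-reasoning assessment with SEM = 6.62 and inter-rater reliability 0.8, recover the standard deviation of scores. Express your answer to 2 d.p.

14.80

SD = SEM / √(1 − r) = 6.62 / √0.200 ≃ 6.62 / 0.447 ≃ 14.803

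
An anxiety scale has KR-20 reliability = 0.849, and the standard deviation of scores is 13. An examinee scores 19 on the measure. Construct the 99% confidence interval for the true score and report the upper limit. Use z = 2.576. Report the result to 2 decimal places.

SEM = 13.000·√(1 − 0.849) ≈ 5.052
2.576 · SEM ≈ 13.013
Upper bound: 19 + 13.013 = 32.013

32.01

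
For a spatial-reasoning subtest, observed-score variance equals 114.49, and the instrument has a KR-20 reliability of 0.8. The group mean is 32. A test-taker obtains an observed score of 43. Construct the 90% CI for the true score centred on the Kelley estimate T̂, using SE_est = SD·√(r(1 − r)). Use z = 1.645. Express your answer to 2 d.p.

[33.76, 47.84]

SD = √114.49 ≈ 10.700
T̂ = r·X + (1 − r)·M = 0.800×43 + 0.200×32 = 34.400 + 6.400 ≈ 40.800
SE_est = SD × √(r(1 − r)) = 10.700 × √0.160 ≈ 10.700 × 0.400 ≈ 4.280
90% CI: 40.800 ± 7.041 ≈ (33.759, 47.841)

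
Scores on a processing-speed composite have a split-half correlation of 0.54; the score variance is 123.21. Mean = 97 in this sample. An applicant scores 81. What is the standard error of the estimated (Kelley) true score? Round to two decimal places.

5.08

σ = 123.21^(1/2) = 11.1000
r_full = 2·0.54 / (1 + 0.54) ≃ 0.7013
SE_est = SD · √(r(1 − r)) = 11.1000 · √0.2095 ≃ 11.1000 · 0.4577 ≃ 5.0803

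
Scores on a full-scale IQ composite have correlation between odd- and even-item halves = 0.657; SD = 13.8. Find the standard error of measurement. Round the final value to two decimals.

6.28

Full-length reliability (Spearman-Brown) = 2(0.657)/(1+0.657) ≈ 0.79300
SEM = 13.80000 × √(1 − 0.79300) = 13.80000 × √0.20700 ≈ 13.80000 × 0.45497 ≈ 6.27863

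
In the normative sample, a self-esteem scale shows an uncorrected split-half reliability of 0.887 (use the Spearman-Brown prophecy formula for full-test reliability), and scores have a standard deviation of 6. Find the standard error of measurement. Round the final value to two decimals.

r_full = 2·0.887 / (1 + 0.887) ≈ 0.94012
The standard error of measurement is 6.00000*√(1 − 0.94012) ≈ 6.00000*0.24471 ≈ 1.46827.

1.47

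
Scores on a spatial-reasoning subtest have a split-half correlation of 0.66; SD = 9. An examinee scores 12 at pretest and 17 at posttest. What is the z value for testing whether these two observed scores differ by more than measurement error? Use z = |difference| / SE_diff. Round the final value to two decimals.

0.87

r_full = 2·0.66 / (1 + 0.66) ≈ 0.795
SEM = 9.000 · √(1 − 0.795) = 9.000 · √0.205 ≈ 9.000 · 0.453 ≈ 4.073
SE_diff = SEM · √2 ≈ 4.073 · 1.414 ≈ 5.760
z = |12 − 17| / 5.760 = 5 / 5.760 ≈ 0.868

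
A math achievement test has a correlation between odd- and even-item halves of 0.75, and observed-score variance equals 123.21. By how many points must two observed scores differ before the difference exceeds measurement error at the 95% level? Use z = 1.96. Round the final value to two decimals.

σ = 123.21^(1/2) = 11.10000
Full-length reliability (Spearman-Brown) = 2(0.75)/(1+0.75) ≈ 0.85714
SEM = 11.10000 · √(1 − 0.85714) = 11.10000 · √0.14286 ≈ 11.10000 · 0.37796 ≈ 4.19541
SE_diff = √2 · SEM ≈ 5.93320
Smallest detectable difference = 1.96·5.93320 ≈ 11.62907

11.63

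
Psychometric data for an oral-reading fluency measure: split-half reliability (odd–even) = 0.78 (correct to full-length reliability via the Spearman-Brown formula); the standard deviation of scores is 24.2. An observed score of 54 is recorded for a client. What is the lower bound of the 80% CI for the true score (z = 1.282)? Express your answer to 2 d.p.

43.09

Full-length reliability (Spearman-Brown) = 2(0.78)/(1+0.78) ≈ 0.876
SEM = 24.200 × √(1 − 0.876) = 24.200 × √0.124 ≈ 24.200 × 0.352 ≈ 8.508
Margin = 1.282 × 8.508 ≈ 10.907
Lower bound: 54 − 10.907 = 43.093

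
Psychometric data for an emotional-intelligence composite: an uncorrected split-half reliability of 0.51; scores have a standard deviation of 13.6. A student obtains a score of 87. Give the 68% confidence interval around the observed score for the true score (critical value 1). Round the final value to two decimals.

[79.25, 94.75]

r_full = 2·0.51 / (1 + 0.51) ≈ 0.675
SEM = 13.600×√(1 − 0.675) ≈ 7.747
Margin = 1 × 7.747 ≈ 7.747
CI = 87 ± 7.747 → [79.253, 94.747]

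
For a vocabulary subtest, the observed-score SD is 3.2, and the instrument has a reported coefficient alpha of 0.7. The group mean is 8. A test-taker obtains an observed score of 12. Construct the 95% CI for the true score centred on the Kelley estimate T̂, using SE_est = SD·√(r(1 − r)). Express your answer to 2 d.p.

T̂ = 0.700(12) + 0.300(8) ≃ 10.800
SE_est = SD · √(r(1 − r)) = 3.200 · √0.210 ≃ 3.200 · 0.458 ≃ 1.466
CI = 10.800 ± 1.96 · 1.466 → [7.926, 13.674]

[7.93, 13.67]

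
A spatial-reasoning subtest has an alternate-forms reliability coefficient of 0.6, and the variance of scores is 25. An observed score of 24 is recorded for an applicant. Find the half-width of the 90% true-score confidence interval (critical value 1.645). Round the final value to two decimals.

SD = √25 ≈ 5.0000
The standard error of measurement is 5.0000*√(1 − 0.6000) ≈ 5.0000*0.6325 ≈ 3.1623.
Half-width = 1.645*3.1623 ≈ 5.2019

5.20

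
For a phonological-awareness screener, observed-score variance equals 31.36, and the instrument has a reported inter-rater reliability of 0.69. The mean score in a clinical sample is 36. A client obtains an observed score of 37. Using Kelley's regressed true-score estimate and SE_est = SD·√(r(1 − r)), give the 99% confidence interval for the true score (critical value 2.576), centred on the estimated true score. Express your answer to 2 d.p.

[30.02, 43.36]

SD = √31.36 = 5.600
T̂ = r·X + (1 − r)·M = 0.690·37 + 0.310·36 = 25.530 + 11.160 ≈ 36.690
SE_est = SD · √(r(1 − r)) = 5.600 · √0.214 ≈ 5.600 · 0.462 ≈ 2.590
99% CI: 36.690 ± 6.672 ≈ (30.018, 43.362)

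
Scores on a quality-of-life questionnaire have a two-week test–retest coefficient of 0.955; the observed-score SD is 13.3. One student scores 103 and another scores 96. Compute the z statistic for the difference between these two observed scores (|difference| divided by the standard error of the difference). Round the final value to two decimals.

1.75

The standard error of measurement is 13.300×√(1 − 0.955) ≈ 13.300×0.212 ≈ 2.821.
SE_diff = SEM × √2 ≈ 2.821 × 1.414 ≈ 3.990
z = |103 − 96| / 3.990 = 7 / 3.990 ≈ 1.754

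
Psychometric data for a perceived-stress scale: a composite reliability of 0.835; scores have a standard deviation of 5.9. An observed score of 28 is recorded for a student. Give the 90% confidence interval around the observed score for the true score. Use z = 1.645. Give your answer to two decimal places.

[24.06, 31.94]

SEM = 5.90000×√(1 − 0.83500) ≈ 2.39659
1.645 × SEM ≈ 3.94239
90% CI: 28 ± 3.94239 = [24.05761, 31.94239]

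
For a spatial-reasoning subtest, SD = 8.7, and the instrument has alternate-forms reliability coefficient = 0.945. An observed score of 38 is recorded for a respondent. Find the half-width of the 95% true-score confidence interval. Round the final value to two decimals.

SEM = 8.700 * √(1 − 0.945) = 8.700 * √0.055 ≃ 8.700 * 0.235 ≃ 2.040
1.96 * SEM ≃ 3.999

4.00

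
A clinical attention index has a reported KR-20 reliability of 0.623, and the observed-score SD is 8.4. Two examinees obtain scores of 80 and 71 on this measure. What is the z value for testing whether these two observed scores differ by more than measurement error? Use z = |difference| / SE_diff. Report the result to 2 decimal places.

1.23

SEM = 8.40000 * √(1 − 0.62300) = 8.40000 * √0.37700 ≈ 8.40000 * 0.61400 ≈ 5.15763
SE_diff = √2 * SEM ≈ 7.29399
z = |80 − 71| / 7.29399 = 9 / 7.29399 ≈ 1.23389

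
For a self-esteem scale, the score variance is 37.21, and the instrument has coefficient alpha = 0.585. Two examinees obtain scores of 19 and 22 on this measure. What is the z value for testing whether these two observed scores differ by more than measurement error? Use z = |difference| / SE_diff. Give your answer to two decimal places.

SD = √37.21 = 6.100
The standard error of measurement is 6.100×√(1 − 0.585) ≈ 6.100×0.644 ≈ 3.930.
SE_diff = √2 × SEM ≈ 5.557
z = |19 − 22| / 5.557 = 3 / 5.557 ≈ 0.540

0.54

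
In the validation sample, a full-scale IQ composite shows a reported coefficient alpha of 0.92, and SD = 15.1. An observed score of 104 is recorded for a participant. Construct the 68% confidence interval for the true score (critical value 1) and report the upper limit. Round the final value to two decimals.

SEM = 15.10000 · √(1 − 0.92000) = 15.10000 · √0.08000 ≈ 15.10000 · 0.28284 ≈ 4.27092
Half-width = 1·4.27092 ≈ 4.27092
Upper bound: 104 + 4.27092 = 108.27092

108.27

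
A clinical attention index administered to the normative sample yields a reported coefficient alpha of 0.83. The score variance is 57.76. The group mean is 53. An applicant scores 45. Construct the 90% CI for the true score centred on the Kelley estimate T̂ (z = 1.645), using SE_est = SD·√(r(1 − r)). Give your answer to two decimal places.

SD = √57.76 ≃ 7.600
T̂ = r·X + (1 − r)·M = 0.830·45 + 0.170·53 = 37.350 + 9.010 ≃ 46.360
SE_est = SD · √(r(1 − r)) = 7.600 · √0.141 ≃ 7.600 · 0.376 ≃ 2.855
90% CI: 46.360 ± 4.696 ≃ (41.664, 51.056)

[41.66, 51.06]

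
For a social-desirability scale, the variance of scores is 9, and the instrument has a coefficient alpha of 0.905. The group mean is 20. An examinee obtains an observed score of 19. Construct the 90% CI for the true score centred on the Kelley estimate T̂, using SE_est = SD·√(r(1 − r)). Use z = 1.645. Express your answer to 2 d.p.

SD = √9 = 3.000
Estimated true score = 0.905×19 + (1 − 0.905)×20 ≃ 19.095
SE_est = SD × √(r(1 − r)) = 3.000 × √0.086 ≃ 3.000 × 0.293 ≃ 0.880
CI = 19.095 ± 1.645 × 0.880 → [17.648, 20.542]

[17.65, 20.54]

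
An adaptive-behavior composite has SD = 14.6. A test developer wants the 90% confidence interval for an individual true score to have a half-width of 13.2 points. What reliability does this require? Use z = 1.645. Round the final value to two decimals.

Required SEM = 13.2 / 1.645 ≈ 8.024
r = 1 − (8.024/14.6)² ≈ 1 − 0.302 ≈ 0.698

0.70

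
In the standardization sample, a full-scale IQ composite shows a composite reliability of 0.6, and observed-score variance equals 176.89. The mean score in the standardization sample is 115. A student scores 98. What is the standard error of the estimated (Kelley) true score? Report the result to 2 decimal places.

6.52

SD = √176.89 = 13.300
SE_est = 13.300·√[r(1 − r)] ≈ 6.516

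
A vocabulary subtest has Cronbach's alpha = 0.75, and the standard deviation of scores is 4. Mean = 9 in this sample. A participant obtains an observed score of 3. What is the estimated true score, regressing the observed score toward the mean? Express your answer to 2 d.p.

4.50

T̂ = r·X + (1 − r)·M = 0.750·3 + 0.250·9 = 2.250 + 2.250 ≃ 4.500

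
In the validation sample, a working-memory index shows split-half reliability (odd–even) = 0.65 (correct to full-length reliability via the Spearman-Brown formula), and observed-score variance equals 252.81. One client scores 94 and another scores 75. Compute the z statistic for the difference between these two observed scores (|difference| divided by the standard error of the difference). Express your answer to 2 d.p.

1.83

SD = √252.81 ≃ 15.90000
Spearman-Brown: r = 2(0.65) / (1 + 0.65) = 1.30000 / 1.65000 ≃ 0.78788
SEM = 15.90000×√(1 − 0.78788) ≃ 7.32300
Standard error of the difference = 7.32300·√2 ≃ 10.35629
z = |94 − 75| / 10.35629 = 19 / 10.35629 ≃ 1.83463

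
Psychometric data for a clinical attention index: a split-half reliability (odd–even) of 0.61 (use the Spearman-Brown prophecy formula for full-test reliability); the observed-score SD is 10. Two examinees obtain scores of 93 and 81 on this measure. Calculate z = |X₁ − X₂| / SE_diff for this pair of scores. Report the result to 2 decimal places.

Full-length reliability (Spearman-Brown) = 2(0.61)/(1+0.61) ≈ 0.7578
The standard error of measurement is 10.0000×√(1 − 0.7578) ≈ 10.0000×0.4922 ≈ 4.9217.
Standard error of the difference = 4.9217·√2 ≈ 6.9604
z = 12 / 6.9604 ≈ 1.7240

1.72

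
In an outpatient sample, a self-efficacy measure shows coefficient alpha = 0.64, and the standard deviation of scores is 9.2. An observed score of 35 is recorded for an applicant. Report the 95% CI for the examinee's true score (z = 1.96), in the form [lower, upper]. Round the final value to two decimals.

SEM = 9.20000 × √(1 − 0.64000) = 9.20000 × √0.36000 ≃ 9.20000 × 0.60000 ≃ 5.52000
1.96 × SEM ≃ 10.81920
Interval: (24.18080, 45.81920)

[24.18, 45.82]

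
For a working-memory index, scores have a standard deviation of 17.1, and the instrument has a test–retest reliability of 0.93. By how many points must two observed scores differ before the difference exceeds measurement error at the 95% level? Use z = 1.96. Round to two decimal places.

12.54

SEM = 17.10000 · √(1 − 0.93000) = 17.10000 · √0.07000 ≃ 17.10000 · 0.26458 ≃ 4.52423
Standard error of the difference = 4.52423·√2 ≃ 6.39823
Minimum reliable difference = 1.96 · SE_diff ≃ 1.96 · 6.39823 ≃ 12.54054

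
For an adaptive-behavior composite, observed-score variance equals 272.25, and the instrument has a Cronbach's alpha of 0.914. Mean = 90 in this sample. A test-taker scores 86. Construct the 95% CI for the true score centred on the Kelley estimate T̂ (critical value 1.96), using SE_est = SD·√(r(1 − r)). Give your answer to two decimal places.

SD = √272.25 = 16.5000
T̂ = r·X + (1 − r)·M = 0.9140*86 + 0.0860*90 = 78.6040 + 7.7400 ≈ 86.3440
SE_est = SD * √(r(1 − r)) = 16.5000 * √0.0786 ≈ 16.5000 * 0.2804 ≈ 4.6260
CI = 86.3440 ± 1.96 * 4.6260 → [77.2770, 95.4110]

[77.28, 95.41]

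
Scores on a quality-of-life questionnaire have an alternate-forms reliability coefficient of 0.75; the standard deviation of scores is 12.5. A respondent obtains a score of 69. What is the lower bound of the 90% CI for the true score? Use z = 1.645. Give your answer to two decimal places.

SEM = 12.500 * √(1 − 0.750) = 12.500 * √0.250 ≈ 12.500 * 0.500 ≈ 6.250
Half-width = 1.645*6.250 ≈ 10.281
Lower limit = 69 − 10.281 ≈ 58.719

58.72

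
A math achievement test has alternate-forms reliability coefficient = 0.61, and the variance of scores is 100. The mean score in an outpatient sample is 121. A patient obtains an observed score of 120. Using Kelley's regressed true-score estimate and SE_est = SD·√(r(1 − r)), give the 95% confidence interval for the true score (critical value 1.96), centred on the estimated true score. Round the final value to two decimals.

[110.83, 129.95]

SD = √100 ≃ 10.00000
T̂ = 0.61000(120) + 0.39000(121) ≃ 120.39000
SE_est = 10.00000·√[r(1 − r)] ≃ 4.87750
CI = 120.39000 ± 1.96 * 4.87750 → [110.83010, 129.94990]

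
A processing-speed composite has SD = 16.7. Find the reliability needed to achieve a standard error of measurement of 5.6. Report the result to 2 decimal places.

Required reliability = 1 − (SEM/SD)² = 1 − 0.112 ≈ 0.888

0.89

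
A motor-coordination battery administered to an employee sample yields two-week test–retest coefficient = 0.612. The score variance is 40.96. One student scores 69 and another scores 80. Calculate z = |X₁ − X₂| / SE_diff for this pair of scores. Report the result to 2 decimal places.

σ = 40.96^(1/2) = 6.4000
SEM = 6.4000·√(1 − 0.6120) ≈ 3.9865
SE_diff = SEM · √2 ≈ 3.9865 · 1.4142 ≈ 5.6378
z = |69 − 80| / 5.6378 = 11 / 5.6378 ≈ 1.9511

1.95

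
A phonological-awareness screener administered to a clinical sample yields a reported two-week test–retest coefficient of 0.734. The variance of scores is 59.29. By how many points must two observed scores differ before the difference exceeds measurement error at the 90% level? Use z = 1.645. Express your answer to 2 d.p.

σ = 59.29^(1/2) = 7.7000
The standard error of measurement is 7.7000*√(1 − 0.7340) ≃ 7.7000*0.5158 ≃ 3.9713.
Standard error of the difference = 3.9713·√2 ≃ 5.6163
Minimum reliable difference = 1.645 * SE_diff ≃ 1.645 * 5.6163 ≃ 9.2387

9.24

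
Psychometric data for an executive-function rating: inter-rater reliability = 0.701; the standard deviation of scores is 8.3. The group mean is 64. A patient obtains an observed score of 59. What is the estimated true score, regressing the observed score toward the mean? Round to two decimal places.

60.50

Estimated true score = 0.7010·59 + (1 − 0.7010)·64 ≈ 60.4950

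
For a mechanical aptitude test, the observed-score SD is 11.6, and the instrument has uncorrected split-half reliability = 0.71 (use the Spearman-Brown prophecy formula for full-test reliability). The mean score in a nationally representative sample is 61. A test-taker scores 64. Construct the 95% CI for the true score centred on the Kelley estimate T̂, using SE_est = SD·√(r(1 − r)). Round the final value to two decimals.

Full-length reliability (Spearman-Brown) = 2(0.71)/(1+0.71) ≈ 0.8304
T̂ = 0.8304(64) + 0.1696(61) ≈ 63.4912
SE_est = SD × √(r(1 − r)) = 11.6000 × √0.1408 ≈ 11.6000 × 0.3753 ≈ 4.3532
CI = 63.4912 ± 1.96 × 4.3532 → [54.9590, 72.0234]

[54.96, 72.02]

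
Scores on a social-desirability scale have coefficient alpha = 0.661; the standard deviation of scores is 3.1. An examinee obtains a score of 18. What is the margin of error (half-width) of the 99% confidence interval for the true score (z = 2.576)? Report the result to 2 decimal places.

4.65

SEM = 3.1000 * √(1 − 0.6610) = 3.1000 * √0.3390 ≈ 3.1000 * 0.5822 ≈ 1.8049
Margin = 2.576 * 1.8049 ≈ 4.6495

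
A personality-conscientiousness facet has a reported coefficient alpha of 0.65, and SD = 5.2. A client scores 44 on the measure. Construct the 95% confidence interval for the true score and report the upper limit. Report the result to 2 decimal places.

The standard error of measurement is 5.20000·√(1 − 0.65000) ≈ 5.20000·0.59161 ≈ 3.07636.
Half-width = 1.96·3.07636 ≈ 6.02967
Upper bound: 44 + 6.02967 = 50.02967

50.03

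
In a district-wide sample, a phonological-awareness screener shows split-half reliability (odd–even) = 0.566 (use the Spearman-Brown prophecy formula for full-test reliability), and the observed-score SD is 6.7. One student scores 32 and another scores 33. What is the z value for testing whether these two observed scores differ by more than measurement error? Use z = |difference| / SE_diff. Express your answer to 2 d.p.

r_full = 2·0.566 / (1 + 0.566) ≈ 0.723
SEM = 6.700 × √(1 − 0.723) = 6.700 × √0.277 ≈ 6.700 × 0.526 ≈ 3.527
SE_diff = √2 × SEM ≈ 4.988
z = |32 − 33| / 4.988 = 1 / 4.988 ≈ 0.200

0.20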